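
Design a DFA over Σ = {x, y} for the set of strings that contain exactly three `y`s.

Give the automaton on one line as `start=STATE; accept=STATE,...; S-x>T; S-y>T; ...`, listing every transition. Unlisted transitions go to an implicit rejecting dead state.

Count `y`s, saturating at 4: states q0 through q3 mean 0 through 3 `y`s seen; q4 means more than 3. Each `y` increments (capped at q4); other symbols loop. Accept from {q3}.
With 5 states:
        x   y  
>  q0   q0  q1 
   q1   q1  q2 
   q2   q2  q3 
 * q3   q3  q4 
   q4   q4  q4 
(> = start, * = accepting)

start=q0; accept=q3; q0-x>q0; q0-y>q1; q1-x>q1; q1-y>q2; q2-x>q2; q2-y>q3; q3-x>q3; q3-y>q4; q4-x>q4; q4-y>q4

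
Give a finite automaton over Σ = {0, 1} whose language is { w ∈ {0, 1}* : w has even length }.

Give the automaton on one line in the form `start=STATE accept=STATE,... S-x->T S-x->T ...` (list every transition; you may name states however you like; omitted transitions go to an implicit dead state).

Count input length modulo 2: every symbol advances one step around the cycle q0 → q1 → q0. Accept at q0.
With 2 states:
        0   1  
>* q0   q1  q1 
   q1   q0  q0 
(> = start, * = accepting)

start=q0 accept=q0 q0-0->q1 q0-1->q1 q1-0->q0 q1-1->q0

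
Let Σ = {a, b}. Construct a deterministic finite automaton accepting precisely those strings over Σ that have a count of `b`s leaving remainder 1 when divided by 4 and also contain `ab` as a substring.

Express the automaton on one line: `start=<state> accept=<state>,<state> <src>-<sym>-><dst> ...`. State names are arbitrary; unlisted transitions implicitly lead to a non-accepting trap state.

start=s0 accept=s3 s0-a->s1 s0-b->s2 s1-a->s1 s1-b->s3 s2-a->s4 s2-b->s5 s3-a->s3 s3-b->s6 s4-a->s4 s4-b->s6 s5-a->s7 s5-b->s8 s6-a->s6 s6-b->s9 s7-a->s7 s7-b->s9 s8-a->s10 s8-b->s0 s9-a->s9 s9-b->s11 s10-a->s10 s10-b->s11 s11-a->s11 s11-b->s3

Handle the two conditions separately and then intersect. One (4 states) tracks the count of `b`s modulo 4; the other (3 states) tracks whether and how much of `ab` has been seen. Each combined state is a pair, one component from each; accept when both components accept.
12 states suffice.
          a    b  
>  s0     s1   s2 
   s1     s1   s3 
   s2     s4   s5 
 * s3     s3   s6 
   s4     s4   s6 
   s5     s7   s8 
   s6     s6   s9 
   s7     s7   s9 
   s8    s10   s0 
   s9     s9  s11 
   s10   s10  s11 
   s11   s11   s3 
(> = start, * = accepting)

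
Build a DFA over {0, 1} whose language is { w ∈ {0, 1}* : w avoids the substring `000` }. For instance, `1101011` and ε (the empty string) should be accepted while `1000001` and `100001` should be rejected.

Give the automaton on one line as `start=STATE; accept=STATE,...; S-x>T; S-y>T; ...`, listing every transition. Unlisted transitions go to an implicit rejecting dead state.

Track partial matches of the forbidden pattern `000`. State S3 is a dead state reached once `000` has occurred; every other state accepts. S0 means no part of `000` is currently matched.
4 states suffice.
        0   1  
>* S0   S1  S0 
 * S1   S2  S0 
 * S2   S3  S0 
   S3   S3  S3 
(> = start, * = accepting)

start=S0; accept=S0,S1,S2; S0-0>S1; S0-1>S0; S1-0>S2; S1-1>S0; S2-0>S3; S2-1>S0; S3-0>S3; S3-1>S3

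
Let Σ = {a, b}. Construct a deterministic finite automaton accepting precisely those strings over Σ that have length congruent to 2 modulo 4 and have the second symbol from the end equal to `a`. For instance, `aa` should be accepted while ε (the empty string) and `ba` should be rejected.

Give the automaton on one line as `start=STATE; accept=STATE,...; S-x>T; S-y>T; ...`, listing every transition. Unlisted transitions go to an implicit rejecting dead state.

start=q0; accept=q3; q0-a>q1; q0-b>q2; q1-a>q3; q1-b>q3; q2-a>q4; q2-b>q4; q3-a>q5; q3-b>q5; q4-a>q5; q4-b>q5; q5-a>q0; q5-b>q0

Handle the two conditions separately and then intersect. One (4 states) tracks the input length modulo 4; the other (7 states) tracks the last 2 symbols read. Each combined state is a pair, one component from each; accept when both components accept. After merging equivalent states the machine shrinks.
With 6 states:
        a   b  
>  q0   q1  q2 
   q1   q3  q3 
   q2   q4  q4 
 * q3   q5  q5 
   q4   q5  q5 
   q5   q0  q0 
(> = start, * = accepting)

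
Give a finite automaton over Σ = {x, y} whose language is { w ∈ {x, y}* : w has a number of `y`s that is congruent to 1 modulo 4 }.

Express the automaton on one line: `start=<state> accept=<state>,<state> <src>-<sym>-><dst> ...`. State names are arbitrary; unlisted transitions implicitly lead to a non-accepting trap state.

Keep the running count of `y`s modulo 4: each `y` advances along the cycle A → B → C → D → A while other symbols loop. Accept at B.
4 states suffice.
       x  y 
>  A   A  B 
 * B   B  C 
   C   C  D 
   D   D  A 
(> = start, * = accepting)

start=A accept=B A-x->A A-y->B B-x->B B-y->C C-x->C C-y->D D-x->D D-y->A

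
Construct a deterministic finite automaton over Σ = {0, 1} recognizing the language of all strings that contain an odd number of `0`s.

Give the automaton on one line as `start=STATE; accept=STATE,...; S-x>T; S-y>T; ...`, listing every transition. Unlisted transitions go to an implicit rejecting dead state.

The only thing that matters is how many `0`s have appeared, reduced mod 2. Use one state per residue: q0 for 0, …, q1 for 1. Reading `0` moves to the next residue; anything else stays put. q1 is accepting.
With 2 states:
        0   1  
>  q0   q1  q0 
 * q1   q0  q1 
(> = start, * = accepting)

start=q0; accept=q1; q0-0>q1; q0-1>q0; q1-0>q0; q1-1>q1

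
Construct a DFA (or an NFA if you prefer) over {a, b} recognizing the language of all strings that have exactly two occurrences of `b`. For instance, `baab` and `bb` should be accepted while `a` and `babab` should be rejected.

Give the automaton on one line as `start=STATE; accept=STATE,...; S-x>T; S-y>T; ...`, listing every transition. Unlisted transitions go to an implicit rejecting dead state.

start=q0; accept=q2; q0-a>q0; q0-b>q1; q1-a>q1; q1-b>q2; q2-a>q2; q2-b>q3; q3-a>q3; q3-b>q3

Only the number of `b`s matters, and only up to 3. Make a chain q0 → q1 → q2 → q3 advanced by each `b` (with q3 absorbing); every other symbol self-loops. The accepting set is {q2}.
        a   b  
>  q0   q0  q1 
   q1   q1  q2 
 * q2   q2  q3 
   q3   q3  q3 
(> = start, * = accepting)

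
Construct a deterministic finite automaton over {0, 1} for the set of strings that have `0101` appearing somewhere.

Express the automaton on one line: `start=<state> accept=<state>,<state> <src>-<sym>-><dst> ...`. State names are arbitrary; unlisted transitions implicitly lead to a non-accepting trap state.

States q0..q3 record the length of the longest prefix of `0101` that matches the current input suffix. Reaching q4 means `0101` has been seen, and we stay there forever. Accept from q4.
With 5 states:
        0   1  
>  q0   q1  q0 
   q1   q1  q2 
   q2   q3  q0 
   q3   q1  q4 
 * q4   q4  q4 
(> = start, * = accepting)

start=q0 accept=q4 q0-0->q1 q0-1->q0 q1-0->q1 q1-1->q2 q2-0->q3 q2-1->q0 q3-0->q1 q3-1->q4 q4-0->q4 q4-1->q4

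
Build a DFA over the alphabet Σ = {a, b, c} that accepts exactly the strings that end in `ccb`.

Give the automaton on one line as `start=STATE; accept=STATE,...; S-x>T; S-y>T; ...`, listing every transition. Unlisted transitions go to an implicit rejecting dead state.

start=q0; accept=q3; q0-a>q0; q0-b>q0; q0-c>q1; q1-a>q0; q1-b>q0; q1-c>q2; q2-a>q0; q2-b>q3; q2-c>q2; q3-a>q0; q3-b>q0; q3-c>q1

Let each state record the length of the longest suffix of the input read so far that is also a prefix of `ccb`. q1 means the last symbol is `c`; q2 means the last 2 symbols are `cc`; q3 means the last 3 symbols are `ccb`. Accept only at q3, where the string currently ends in `ccb`.
        a   b   c  
>  q0   q0  q0  q1 
   q1   q0  q0  q2 
   q2   q0  q3  q2 
 * q3   q0  q0  q1 
(> = start, * = accepting)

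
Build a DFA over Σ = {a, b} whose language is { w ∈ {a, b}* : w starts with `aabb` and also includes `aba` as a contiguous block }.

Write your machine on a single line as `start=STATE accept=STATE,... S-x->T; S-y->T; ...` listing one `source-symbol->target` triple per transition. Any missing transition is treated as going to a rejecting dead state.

Build one automaton per condition and run them in lockstep. One (6 states) tracks whether the input so far still matches the prefix `aabb`; the other (4 states) tracks whether and how much of `aba` has been seen. Each combined state is a pair, one component from each; accept when both components accept. Minimizing collapses redundant product states.
9 states suffice.
        a   b  
>  s0   s1  s2 
   s1   s3  s2 
   s2   s2  s2 
   s3   s2  s4 
   s4   s2  s5 
   s5   s6  s5 
   s6   s6  s7 
   s7   s8  s5 
 * s8   s8  s8 
(> = start, * = accepting)

start=s0; accept=s8; s0-a->s1; s0-b->s2; s1-a->s3; s1-b->s2; s2-a->s2; s2-b->s2; s3-a->s2; s3-b->s4; s4-a->s2; s4-b->s5; s5-a->s6; s5-b->s5; s6-a->s6; s6-b->s7; s7-a->s8; s7-b->s5; s8-a->s8; s8-b->s8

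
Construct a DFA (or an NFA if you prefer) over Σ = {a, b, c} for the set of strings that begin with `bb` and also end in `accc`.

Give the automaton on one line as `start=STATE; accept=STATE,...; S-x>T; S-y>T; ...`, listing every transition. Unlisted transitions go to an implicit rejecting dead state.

Handle the two conditions separately and then intersect. One (4 states) tracks whether the input so far still matches the prefix `bb`; the other (5 states) tracks how much of the suffix `accc` has currently been matched. Each combined state is a pair, one component from each; accept when both components accept. After merging equivalent states the machine shrinks.
8 states suffice.
        a   b   c  
>  q0   q1  q2  q1 
   q1   q1  q1  q1 
   q2   q1  q3  q1 
   q3   q4  q3  q3 
   q4   q4  q3  q5 
   q5   q4  q3  q6 
   q6   q4  q3  q7 
 * q7   q4  q3  q3 
(> = start, * = accepting)

start=q0; accept=q7; q0-a>q1; q0-b>q2; q0-c>q1; q1-a>q1; q1-b>q1; q1-c>q1; q2-a>q1; q2-b>q3; q2-c>q1; q3-a>q4; q3-b>q3; q3-c>q3; q4-a>q4; q4-b>q3; q4-c>q5; q5-a>q4; q5-b>q3; q5-c>q6; q6-a>q4; q6-b>q3; q6-c>q7; q7-a>q4; q7-b>q3; q7-c>q3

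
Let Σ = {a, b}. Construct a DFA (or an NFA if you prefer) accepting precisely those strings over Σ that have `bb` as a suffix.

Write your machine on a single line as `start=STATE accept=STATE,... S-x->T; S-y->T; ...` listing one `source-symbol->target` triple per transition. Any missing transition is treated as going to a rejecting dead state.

start=q0; accept=q2; q0-a->q0; q0-b->q1; q1-a->q0; q1-b->q2; q2-a->q0; q2-b->q2

Let each state record the length of the longest suffix of the input read so far that is also a prefix of `bb`. q1 means the last symbol is `b`; q2 means the last 2 symbols are `bb`. Accept only at q2, where the string currently ends in `bb`.
A 3-state machine:
        a   b  
>  q0   q0  q1 
   q1   q0  q2 
 * q2   q0  q2 
(> = start, * = accepting)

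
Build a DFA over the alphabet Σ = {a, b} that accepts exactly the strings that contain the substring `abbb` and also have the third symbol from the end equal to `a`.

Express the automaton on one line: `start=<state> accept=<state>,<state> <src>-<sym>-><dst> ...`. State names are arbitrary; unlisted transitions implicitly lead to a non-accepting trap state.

Run two small machines in parallel and take their product. The first has 5 states tracking whether and how much of `abbb` has been seen; the second has 15 states tracking the last 3 symbols read. A product state is a pair (one from each), accepting exactly when both do.
23 states suffice.
          a    b  
>  q0     q1   q2 
   q1     q3   q4 
   q2     q5   q6 
   q3     q7   q8 
   q4     q9  q10 
   q5    q11  q12 
   q6    q13  q14 
   q7     q7   q8 
   q8     q9  q10 
   q9    q11  q12 
   q10   q13  q15 
   q11    q7   q8 
   q12    q9  q10 
   q13   q11  q12 
   q14   q13  q14 
   q15   q16  q15 
   q16   q17  q18 
   q17   q19  q20 
   q18   q21  q22 
 * q19   q19  q20 
 * q20   q21  q22 
 * q21   q17  q18 
 * q22   q16  q15 
(> = start, * = accepting)

start=q0 accept=q19,q20,q21,q22 q0-a->q1 q0-b->q2 q1-a->q3 q1-b->q4 q2-a->q5 q2-b->q6 q3-a->q7 q3-b->q8 q4-a->q9 q4-b->q10 q5-a->q11 q5-b->q12 q6-a->q13 q6-b->q14 q7-a->q7 q7-b->q8 q8-a->q9 q8-b->q10 q9-a->q11 q9-b->q12 q10-a->q13 q10-b->q15 q11-a->q7 q11-b->q8 q12-a->q9 q12-b->q10 q13-a->q11 q13-b->q12 q14-a->q13 q14-b->q14 q15-a->q16 q15-b->q15 q16-a->q17 q16-b->q18 q17-a->q19 q17-b->q20 q18-a->q21 q18-b->q22 q19-a->q19 q19-b->q20 q20-a->q21 q20-b->q22 q21-a->q17 q21-b->q18 q22-a->q16 q22-b->q15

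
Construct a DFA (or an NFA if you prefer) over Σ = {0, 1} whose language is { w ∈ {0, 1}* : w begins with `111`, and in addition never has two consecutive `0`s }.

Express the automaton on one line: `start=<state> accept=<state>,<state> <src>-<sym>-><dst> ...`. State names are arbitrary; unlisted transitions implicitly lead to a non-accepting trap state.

start=q0 accept=q4,q5 q0-0->q1 q0-1->q2 q1-0->q1 q1-1->q1 q2-0->q1 q2-1->q3 q3-0->q1 q3-1->q4 q4-0->q5 q4-1->q4 q5-0->q1 q5-1->q4

Build one automaton per condition and run them in lockstep. One (5 states) tracks whether the input so far still matches the prefix `111`; the other (3 states) tracks partial matches of the forbidden pattern `00`. Each combined state is a pair, one component from each; accept when both components accept. Minimizing collapses redundant product states.
With 6 states:
        0   1  
>  q0   q1  q2 
   q1   q1  q1 
   q2   q1  q3 
   q3   q1  q4 
 * q4   q5  q4 
 * q5   q1  q4 
(> = start, * = accepting)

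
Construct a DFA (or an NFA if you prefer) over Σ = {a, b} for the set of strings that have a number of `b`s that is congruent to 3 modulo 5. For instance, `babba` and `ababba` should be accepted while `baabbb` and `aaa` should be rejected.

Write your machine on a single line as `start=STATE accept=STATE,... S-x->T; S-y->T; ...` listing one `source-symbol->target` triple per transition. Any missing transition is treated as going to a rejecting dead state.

start=q0; accept=q3; q0-a->q0; q0-b->q1; q1-a->q1; q1-b->q2; q2-a->q2; q2-b->q3; q3-a->q3; q3-b->q4; q4-a->q4; q4-b->q0

The only thing that matters is how many `b`s have appeared, reduced mod 5. Use one state per residue: q0 for 0, …, q4 for 4. Reading `b` moves to the next residue; anything else stays put. q3 is accepting.
A 5-state machine:
        a   b  
>  q0   q0  q1 
   q1   q1  q2 
   q2   q2  q3 
 * q3   q3  q4 
   q4   q4  q0 
(> = start, * = accepting)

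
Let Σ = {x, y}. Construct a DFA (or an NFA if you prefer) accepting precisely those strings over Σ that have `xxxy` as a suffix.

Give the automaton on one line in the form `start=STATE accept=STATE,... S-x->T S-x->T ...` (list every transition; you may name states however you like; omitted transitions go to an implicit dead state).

Let each state record the length of the longest suffix of the input read so far that is also a prefix of `xxxy`. q1 means the last symbol is `x`; q2 means the last 2 symbols are `xx`; q3 means the last 3 symbols are `xxx`; q4 means the last 4 symbols are `xxxy`. Accept only at q4, where the string currently ends in `xxxy`.
With 5 states:
        x   y  
>  q0   q1  q0 
   q1   q2  q0 
   q2   q3  q0 
   q3   q3  q4 
 * q4   q1  q0 
(> = start, * = accepting)

start=q0 accept=q4 q0-x->q1 q0-y->q0 q1-x->q2 q1-y->q0 q2-x->q3 q2-y->q0 q3-x->q3 q3-y->q4 q4-x->q1 q4-y->q0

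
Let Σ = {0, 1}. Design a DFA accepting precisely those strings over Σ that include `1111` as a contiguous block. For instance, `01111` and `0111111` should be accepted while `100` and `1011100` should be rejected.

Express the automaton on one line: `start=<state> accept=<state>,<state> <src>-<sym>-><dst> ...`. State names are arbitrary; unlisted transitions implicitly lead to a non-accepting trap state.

start=S0 accept=S4 S0-0->S0 S0-1->S1 S1-0->S0 S1-1->S2 S2-0->S0 S2-1->S3 S3-0->S0 S3-1->S4 S4-0->S4 S4-1->S4

Track how much of `1111` has been matched so far: state S0 is no progress, S4 is the absorbing accept state reached once `1111` has occurred. Intermediate states record partial matches; on a mismatch, fall back to the longest reusable overlap.
5 states suffice.
        0   1  
>  S0   S0  S1 
   S1   S0  S2 
   S2   S0  S3 
   S3   S0  S4 
 * S4   S4  S4 
(> = start, * = accepting)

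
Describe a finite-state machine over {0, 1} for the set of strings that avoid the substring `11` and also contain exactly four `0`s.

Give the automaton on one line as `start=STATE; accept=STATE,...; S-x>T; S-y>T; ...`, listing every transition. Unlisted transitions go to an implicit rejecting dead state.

start=S0; accept=S8,S10; S0-0>S1; S0-1>S2; S1-0>S3; S1-1>S4; S2-0>S1; S2-1>S5; S3-0>S6; S3-1>S7; S4-0>S3; S4-1>S5; S5-0>S5; S5-1>S5; S6-0>S8; S6-1>S9; S7-0>S6; S7-1>S5; S8-0>S5; S8-1>S10; S9-0>S8; S9-1>S5; S10-0>S5; S10-1>S5

Run two small machines in parallel and take their product. One (3 states) tracks partial matches of the forbidden pattern `11`; the other (6 states) tracks the count of `0`s, saturating at 5. Each combined state is a pair, one component from each; accept when both components accept. After merging equivalent states the machine shrinks.
With 11 states:
          0    1  
>  S0     S1   S2 
   S1     S3   S4 
   S2     S1   S5 
   S3     S6   S7 
   S4     S3   S5 
   S5     S5   S5 
   S6     S8   S9 
   S7     S6   S5 
 * S8     S5  S10 
   S9     S8   S5 
 * S10    S5   S5 
(> = start, * = accepting)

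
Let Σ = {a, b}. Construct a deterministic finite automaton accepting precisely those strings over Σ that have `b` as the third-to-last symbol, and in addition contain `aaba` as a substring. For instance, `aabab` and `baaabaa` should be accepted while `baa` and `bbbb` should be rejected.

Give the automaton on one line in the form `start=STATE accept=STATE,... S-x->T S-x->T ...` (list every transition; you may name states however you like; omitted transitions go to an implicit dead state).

start=s0 accept=s5,s6,s10,s11 s0-a->s1 s0-b->s0 s1-a->s2 s1-b->s0 s2-a->s2 s2-b->s3 s3-a->s4 s3-b->s0 s4-a->s5 s4-b->s6 s5-a->s7 s5-b->s8 s6-a->s4 s6-b->s9 s7-a->s7 s7-b->s8 s8-a->s4 s8-b->s9 s9-a->s10 s9-b->s11 s10-a->s5 s10-b->s6 s11-a->s10 s11-b->s11

Handle the two conditions separately and then intersect. The first has 15 states tracking the last 3 symbols read; the second has 5 states tracking whether and how much of `aaba` has been seen. A product state is a pair (one from each), accepting exactly when both do. After merging equivalent states the machine shrinks.
12 states suffice.
          a    b  
>  s0     s1   s0 
   s1     s2   s0 
   s2     s2   s3 
   s3     s4   s0 
   s4     s5   s6 
 * s5     s7   s8 
 * s6     s4   s9 
   s7     s7   s8 
   s8     s4   s9 
   s9    s10  s11 
 * s10    s5   s6 
 * s11   s10  s11 
(> = start, * = accepting)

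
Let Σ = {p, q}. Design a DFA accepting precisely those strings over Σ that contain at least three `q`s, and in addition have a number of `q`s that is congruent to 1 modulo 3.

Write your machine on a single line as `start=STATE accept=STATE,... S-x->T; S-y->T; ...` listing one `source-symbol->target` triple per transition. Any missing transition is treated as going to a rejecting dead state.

start=s0; accept=s4; s0-p->s0; s0-q->s1; s1-p->s1; s1-q->s2; s2-p->s2; s2-q->s3; s3-p->s3; s3-q->s4; s4-p->s4; s4-q->s2

Build one automaton per condition and run them in lockstep. The first has 5 states tracking the count of `q`s, saturating at 4; the second has 3 states tracking the count of `q`s modulo 3. A product state is a pair (one from each), accepting exactly when both do. Minimizing collapses redundant product states.
With 5 states:
        p   q  
>  s0   s0  s1 
   s1   s1  s2 
   s2   s2  s3 
   s3   s3  s4 
 * s4   s4  s2 
(> = start, * = accepting)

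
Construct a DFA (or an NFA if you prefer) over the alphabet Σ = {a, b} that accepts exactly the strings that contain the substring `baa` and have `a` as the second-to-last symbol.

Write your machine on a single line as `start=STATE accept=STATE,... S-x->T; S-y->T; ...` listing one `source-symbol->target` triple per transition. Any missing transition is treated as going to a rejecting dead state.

start=s0; accept=s7,s8; s0-a->s1; s0-b->s2; s1-a->s3; s1-b->s4; s2-a->s5; s2-b->s6; s3-a->s3; s3-b->s4; s4-a->s5; s4-b->s6; s5-a->s7; s5-b->s4; s6-a->s5; s6-b->s6; s7-a->s7; s7-b->s8; s8-a->s9; s8-b->s10; s9-a->s7; s9-b->s8; s10-a->s9; s10-b->s10

Handle the two conditions separately and then intersect. One (4 states) tracks whether and how much of `baa` has been seen; the other (7 states) tracks the last 2 symbols read. Each combined state is a pair, one component from each; accept when both components accept.
11 states suffice.
          a    b  
>  s0     s1   s2 
   s1     s3   s4 
   s2     s5   s6 
   s3     s3   s4 
   s4     s5   s6 
   s5     s7   s4 
   s6     s5   s6 
 * s7     s7   s8 
 * s8     s9  s10 
   s9     s7   s8 
   s10    s9  s10 
(> = start, * = accepting)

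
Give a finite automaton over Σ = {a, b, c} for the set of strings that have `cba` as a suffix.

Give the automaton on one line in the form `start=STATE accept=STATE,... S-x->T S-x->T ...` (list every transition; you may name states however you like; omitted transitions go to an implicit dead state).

Let each state record the length of the longest suffix of the input read so far that is also a prefix of `cba`. q1 means the last symbol is `c`; q2 means the last 2 symbols are `cb`; q3 means the last 3 symbols are `cba`. Accept only at q3, where the string currently ends in `cba`.
4 states suffice.
        a   b   c  
>  q0   q0  q0  q1 
   q1   q0  q2  q1 
   q2   q3  q0  q1 
 * q3   q0  q0  q1 
(> = start, * = accepting)

start=q0 accept=q3 q0-a->q0 q0-b->q0 q0-c->q1 q1-a->q0 q1-b->q2 q1-c->q1 q2-a->q3 q2-b->q0 q2-c->q1 q3-a->q0 q3-b->q0 q3-c->q1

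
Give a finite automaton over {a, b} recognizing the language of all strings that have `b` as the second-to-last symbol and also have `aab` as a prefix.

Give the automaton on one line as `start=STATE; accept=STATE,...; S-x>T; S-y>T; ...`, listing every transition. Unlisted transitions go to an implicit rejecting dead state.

start=q0; accept=q9,q10; q0-a>q1; q0-b>q2; q1-a>q3; q1-b>q4; q2-a>q5; q2-b>q6; q3-a>q7; q3-b>q8; q4-a>q5; q4-b>q6; q5-a>q7; q5-b>q4; q6-a>q5; q6-b>q6; q7-a>q7; q7-b>q4; q8-a>q9; q8-b>q10; q9-a>q11; q9-b>q8; q10-a>q9; q10-b>q10; q11-a>q11; q11-b>q8

Run two small machines in parallel and take their product. One (7 states) tracks the last 2 symbols read; the other (5 states) tracks whether the input so far still matches the prefix `aab`. Each combined state is a pair, one component from each; accept when both components accept.
With 12 states:
          a    b  
>  q0     q1   q2 
   q1     q3   q4 
   q2     q5   q6 
   q3     q7   q8 
   q4     q5   q6 
   q5     q7   q4 
   q6     q5   q6 
   q7     q7   q4 
   q8     q9  q10 
 * q9    q11   q8 
 * q10    q9  q10 
   q11   q11   q8 
(> = start, * = accepting)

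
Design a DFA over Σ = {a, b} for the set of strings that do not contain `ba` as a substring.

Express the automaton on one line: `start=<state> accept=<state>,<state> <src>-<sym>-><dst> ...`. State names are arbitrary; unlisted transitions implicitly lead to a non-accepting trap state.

start=q0 accept=q0,q1 q0-a->q0 q0-b->q1 q1-a->q2 q1-b->q1 q2-a->q2 q2-b->q2

Track partial matches of the forbidden pattern `ba`. State q2 is a dead state reached once `ba` has occurred; every other state accepts. q0 means no part of `ba` is currently matched.
3 states suffice.
        a   b  
>* q0   q0  q1 
 * q1   q2  q1 
   q2   q2  q2 
(> = start, * = accepting)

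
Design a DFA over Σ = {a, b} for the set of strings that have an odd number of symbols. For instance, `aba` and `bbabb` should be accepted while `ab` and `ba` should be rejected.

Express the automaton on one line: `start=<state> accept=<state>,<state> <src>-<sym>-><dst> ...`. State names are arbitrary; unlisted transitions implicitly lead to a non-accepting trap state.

start=S0 accept=S1 S0-a->S1 S0-b->S1 S1-a->S0 S1-b->S0

Count input length modulo 2: every symbol advances one step around the cycle S0 → S1 → S0. Accept at S1.
2 states suffice.
        a   b  
>  S0   S1  S1 
 * S1   S0  S0 
(> = start, * = accepting)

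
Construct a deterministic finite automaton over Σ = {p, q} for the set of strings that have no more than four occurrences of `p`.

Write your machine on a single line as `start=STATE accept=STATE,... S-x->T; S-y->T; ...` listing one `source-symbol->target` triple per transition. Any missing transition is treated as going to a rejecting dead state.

Count `p`s, saturating at 5: states S0 through S4 mean 0 through 4 `p`s seen; S5 means more than 4. Each `p` increments (capped at S5); other symbols loop. Accept from {S0, S1, S2, S3, S4}.
With 6 states:
        p   q  
>* S0   S1  S0 
 * S1   S2  S1 
 * S2   S3  S2 
 * S3   S4  S3 
 * S4   S5  S4 
   S5   S5  S5 
(> = start, * = accepting)

start=S0; accept=S0,S1,S2,S3,S4; S0-p->S1; S0-q->S0; S1-p->S2; S1-q->S1; S2-p->S3; S2-q->S2; S3-p->S4; S3-q->S3; S4-p->S5; S4-q->S4; S5-p->S5; S5-q->S5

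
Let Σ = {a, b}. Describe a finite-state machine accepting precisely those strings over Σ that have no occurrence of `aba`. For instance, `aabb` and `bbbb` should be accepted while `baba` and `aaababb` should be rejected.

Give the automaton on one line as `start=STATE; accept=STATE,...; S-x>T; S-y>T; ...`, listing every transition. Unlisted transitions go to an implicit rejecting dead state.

This is the complement of 'contains `aba`'. Use the same substring-matching states — s0 through s3 holding how much of `aba` has just been matched — but flip the accepting set: everything except the trap s3 accepts.
A 4-state machine:
        a   b  
>* s0   s1  s0 
 * s1   s1  s2 
 * s2   s3  s0 
   s3   s3  s3 
(> = start, * = accepting)

start=s0; accept=s0,s1,s2; s0-a>s1; s0-b>s0; s1-a>s1; s1-b>s2; s2-a>s3; s2-b>s0; s3-a>s3; s3-b>s3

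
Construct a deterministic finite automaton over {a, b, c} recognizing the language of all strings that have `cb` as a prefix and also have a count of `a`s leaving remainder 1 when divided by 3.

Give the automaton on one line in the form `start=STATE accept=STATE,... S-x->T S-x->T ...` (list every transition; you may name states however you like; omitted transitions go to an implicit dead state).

start=q0 accept=q6 q0-a->q1 q0-b->q2 q0-c->q3 q1-a->q4 q1-b->q1 q1-c->q1 q2-a->q1 q2-b->q2 q2-c->q2 q3-a->q1 q3-b->q5 q3-c->q2 q4-a->q2 q4-b->q4 q4-c->q4 q5-a->q6 q5-b->q5 q5-c->q5 q6-a->q7 q6-b->q6 q6-c->q6 q7-a->q5 q7-b->q7 q7-c->q7

Handle the two conditions separately and then intersect. The first has 4 states tracking whether the input so far still matches the prefix `cb`; the second has 3 states tracking the count of `a`s modulo 3. A product state is a pair (one from each), accepting exactly when both do.
        a   b   c  
>  q0   q1  q2  q3 
   q1   q4  q1  q1 
   q2   q1  q2  q2 
   q3   q1  q5  q2 
   q4   q2  q4  q4 
   q5   q6  q5  q5 
 * q6   q7  q6  q6 
   q7   q5  q7  q7 
(> = start, * = accepting)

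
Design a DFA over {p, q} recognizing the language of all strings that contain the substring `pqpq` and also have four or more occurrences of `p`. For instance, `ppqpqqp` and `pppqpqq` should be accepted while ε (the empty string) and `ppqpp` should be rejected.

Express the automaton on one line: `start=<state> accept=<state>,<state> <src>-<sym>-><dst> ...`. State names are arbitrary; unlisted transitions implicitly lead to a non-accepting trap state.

start=S0 accept=S14 S0-p->S1 S0-q->S0 S1-p->S2 S1-q->S3 S2-p->S4 S2-q->S5 S3-p->S6 S3-q->S7 S4-p->S4 S4-q->S8 S5-p->S9 S5-q->S10 S6-p->S4 S6-q->S11 S7-p->S2 S7-q->S7 S8-p->S12 S8-q->S10 S9-p->S4 S9-q->S13 S10-p->S4 S10-q->S10 S11-p->S13 S11-q->S11 S12-p->S4 S12-q->S14 S13-p->S14 S13-q->S13 S14-p->S14 S14-q->S14

Build one automaton per condition and run them in lockstep. One (5 states) tracks whether and how much of `pqpq` has been seen; the other (6 states) tracks the count of `p`s, saturating at 5. Each combined state is a pair, one component from each; accept when both components accept. After merging equivalent states the machine shrinks.
          p    q  
>  S0     S1   S0 
   S1     S2   S3 
   S2     S4   S5 
   S3     S6   S7 
   S4     S4   S8 
   S5     S9  S10 
   S6     S4  S11 
   S7     S2   S7 
   S8    S12  S10 
   S9     S4  S13 
   S10    S4  S10 
   S11   S13  S11 
   S12    S4  S14 
   S13   S14  S13 
 * S14   S14  S14 
(> = start, * = accepting)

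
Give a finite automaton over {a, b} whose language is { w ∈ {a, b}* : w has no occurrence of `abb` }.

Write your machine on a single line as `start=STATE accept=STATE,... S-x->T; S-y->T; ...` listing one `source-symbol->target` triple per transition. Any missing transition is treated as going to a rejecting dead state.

start=s0; accept=s0,s1,s2; s0-a->s1; s0-b->s0; s1-a->s1; s1-b->s2; s2-a->s1; s2-b->s3; s3-a->s3; s3-b->s3

This is the complement of 'contains `abb`'. Use the same substring-matching states — s0 through s3 holding how much of `abb` has just been matched — but flip the accepting set: everything except the trap s3 accepts.
        a   b  
>* s0   s1  s0 
 * s1   s1  s2 
 * s2   s1  s3 
   s3   s3  s3 
(> = start, * = accepting)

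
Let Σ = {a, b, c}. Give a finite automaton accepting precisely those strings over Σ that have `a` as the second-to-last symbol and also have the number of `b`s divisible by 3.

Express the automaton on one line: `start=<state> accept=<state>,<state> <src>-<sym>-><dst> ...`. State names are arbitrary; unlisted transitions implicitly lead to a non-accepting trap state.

start=s0 accept=s3,s4 s0-a->s1 s0-b->s2 s0-c->s0 s1-a->s3 s1-b->s2 s1-c->s4 s2-a->s2 s2-b->s5 s2-c->s2 s3-a->s3 s3-b->s2 s3-c->s4 s4-a->s1 s4-b->s2 s4-c->s0 s5-a->s6 s5-b->s0 s5-c->s5 s6-a->s6 s6-b->s4 s6-c->s5

Run two small machines in parallel and take their product. One (13 states) tracks the last 2 symbols read; the other (3 states) tracks the count of `b`s modulo 3. Each combined state is a pair, one component from each; accept when both components accept. Equivalent product states are then merged.
A 7-state machine:
        a   b   c  
>  s0   s1  s2  s0 
   s1   s3  s2  s4 
   s2   s2  s5  s2 
 * s3   s3  s2  s4 
 * s4   s1  s2  s0 
   s5   s6  s0  s5 
   s6   s6  s4  s5 
(> = start, * = accepting)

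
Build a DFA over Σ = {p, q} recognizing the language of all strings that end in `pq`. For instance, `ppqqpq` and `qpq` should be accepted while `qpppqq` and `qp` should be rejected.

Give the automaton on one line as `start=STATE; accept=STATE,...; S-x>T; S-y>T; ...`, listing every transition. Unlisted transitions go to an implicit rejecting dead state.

start=A; accept=C; A-p>B; A-q>A; B-p>B; B-q>C; C-p>B; C-q>A

Remember how much of `pq` the current input suffix matches. State A means no match yet; B means the last symbol is `p`; C means the last 2 symbols are `pq`. Only C accepts. On a mismatch, fall back to the longest proper suffix that is still a prefix of `pq`.
With 3 states:
       p  q 
>  A   B  A 
   B   B  C 
 * C   B  A 
(> = start, * = accepting)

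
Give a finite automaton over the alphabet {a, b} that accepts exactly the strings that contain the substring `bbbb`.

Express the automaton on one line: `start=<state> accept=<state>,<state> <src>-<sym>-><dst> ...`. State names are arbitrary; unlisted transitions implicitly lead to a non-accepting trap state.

start=s0 accept=s4 s0-a->s0 s0-b->s1 s1-a->s0 s1-b->s2 s2-a->s0 s2-b->s3 s3-a->s0 s3-b->s4 s4-a->s4 s4-b->s4

States s0..s3 record the length of the longest prefix of `bbbb` that matches the current input suffix. Reaching s4 means `bbbb` has been seen, and we stay there forever. Accept from s4.
A 5-state machine:
        a   b  
>  s0   s0  s1 
   s1   s0  s2 
   s2   s0  s3 
   s3   s0  s4 
 * s4   s4  s4 
(> = start, * = accepting)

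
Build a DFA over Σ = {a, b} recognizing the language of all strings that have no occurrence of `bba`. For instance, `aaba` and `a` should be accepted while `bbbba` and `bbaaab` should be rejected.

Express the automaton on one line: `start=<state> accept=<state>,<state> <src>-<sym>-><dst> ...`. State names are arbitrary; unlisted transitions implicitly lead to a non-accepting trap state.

start=S0 accept=S0,S1,S2 S0-a->S0 S0-b->S1 S1-a->S0 S1-b->S2 S2-a->S3 S2-b->S2 S3-a->S3 S3-b->S3

Track partial matches of the forbidden pattern `bba`. State S3 is a dead state reached once `bba` has occurred; every other state accepts. S0 means no part of `bba` is currently matched.
A 4-state machine:
        a   b  
>* S0   S0  S1 
 * S1   S0  S2 
 * S2   S3  S2 
   S3   S3  S3 
(> = start, * = accepting)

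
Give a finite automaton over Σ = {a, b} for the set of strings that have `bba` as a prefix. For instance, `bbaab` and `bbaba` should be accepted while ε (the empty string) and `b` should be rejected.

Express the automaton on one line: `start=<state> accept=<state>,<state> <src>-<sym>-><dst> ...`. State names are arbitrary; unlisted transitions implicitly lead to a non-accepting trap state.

Check the first 3 symbols one by one: q0 through q2 record how many have matched `bba` so far; any wrong symbol goes to the dead state q4. After all 3 match we enter the accepting sink q3.
A 5-state machine:
        a   b  
>  q0   q4  q1 
   q1   q4  q2 
   q2   q3  q4 
 * q3   q3  q3 
   q4   q4  q4 
(> = start, * = accepting)

start=q0 accept=q3 q0-a->q4 q0-b->q1 q1-a->q4 q1-b->q2 q2-a->q3 q2-b->q4 q3-a->q3 q3-b->q3 q4-a->q4 q4-b->q4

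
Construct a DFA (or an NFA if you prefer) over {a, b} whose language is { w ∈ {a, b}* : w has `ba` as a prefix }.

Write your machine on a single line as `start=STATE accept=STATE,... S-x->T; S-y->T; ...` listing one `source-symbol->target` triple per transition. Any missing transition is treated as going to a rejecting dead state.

Walk along `ba` while the input agrees: from q0 take `b` to q1, and so on. Any deviation drops to the rejecting sink q3. Once q2 is reached the prefix is confirmed and every continuation is accepted.
        a   b  
>  q0   q3  q1 
   q1   q2  q3 
 * q2   q2  q2 
   q3   q3  q3 
(> = start, * = accepting)

start=q0; accept=q2; q0-a->q3; q0-b->q1; q1-a->q2; q1-b->q3; q2-a->q2; q2-b->q2; q3-a->q3; q3-b->q3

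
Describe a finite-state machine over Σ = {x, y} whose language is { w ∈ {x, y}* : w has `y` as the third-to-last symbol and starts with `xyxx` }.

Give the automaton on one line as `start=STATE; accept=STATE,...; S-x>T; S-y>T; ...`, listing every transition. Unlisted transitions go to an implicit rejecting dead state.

start=S0; accept=S16,S21,S22,S23; S0-x>S1; S0-y>S2; S1-x>S3; S1-y>S4; S2-x>S5; S2-y>S6; S3-x>S7; S3-y>S8; S4-x>S9; S4-y>S10; S5-x>S11; S5-y>S12; S6-x>S13; S6-y>S14; S7-x>S7; S7-y>S8; S8-x>S15; S8-y>S10; S9-x>S16; S9-y>S12; S10-x>S13; S10-y>S14; S11-x>S7; S11-y>S8; S12-x>S15; S12-y>S10; S13-x>S11; S13-y>S12; S14-x>S13; S14-y>S14; S15-x>S11; S15-y>S12; S16-x>S17; S16-y>S18; S17-x>S17; S17-y>S18; S18-x>S19; S18-y>S20; S19-x>S16; S19-y>S21; S20-x>S22; S20-y>S23; S21-x>S19; S21-y>S20; S22-x>S16; S22-y>S21; S23-x>S22; S23-y>S23

Handle the two conditions separately and then intersect. One (15 states) tracks the last 3 symbols read; the other (6 states) tracks whether the input so far still matches the prefix `xyxx`. Each combined state is a pair, one component from each; accept when both components accept.
With 24 states:
          x    y  
>  S0     S1   S2 
   S1     S3   S4 
   S2     S5   S6 
   S3     S7   S8 
   S4     S9  S10 
   S5    S11  S12 
   S6    S13  S14 
   S7     S7   S8 
   S8    S15  S10 
   S9    S16  S12 
   S10   S13  S14 
   S11    S7   S8 
   S12   S15  S10 
   S13   S11  S12 
   S14   S13  S14 
   S15   S11  S12 
 * S16   S17  S18 
   S17   S17  S18 
   S18   S19  S20 
   S19   S16  S21 
   S20   S22  S23 
 * S21   S19  S20 
 * S22   S16  S21 
 * S23   S22  S23 
(> = start, * = accepting)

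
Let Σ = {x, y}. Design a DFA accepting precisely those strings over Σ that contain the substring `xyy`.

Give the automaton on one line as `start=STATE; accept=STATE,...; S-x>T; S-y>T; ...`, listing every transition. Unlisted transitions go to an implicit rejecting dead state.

Track how much of `xyy` has been matched so far: state S0 is no progress, S3 is the absorbing accept state reached once `xyy` has occurred. Intermediate states record partial matches; on a mismatch, fall back to the longest reusable overlap.
A 4-state machine:
        x   y  
>  S0   S1  S0 
   S1   S1  S2 
   S2   S1  S3 
 * S3   S3  S3 
(> = start, * = accepting)

start=S0; accept=S3; S0-x>S1; S0-y>S0; S1-x>S1; S1-y>S2; S2-x>S1; S2-y>S3; S3-x>S3; S3-y>S3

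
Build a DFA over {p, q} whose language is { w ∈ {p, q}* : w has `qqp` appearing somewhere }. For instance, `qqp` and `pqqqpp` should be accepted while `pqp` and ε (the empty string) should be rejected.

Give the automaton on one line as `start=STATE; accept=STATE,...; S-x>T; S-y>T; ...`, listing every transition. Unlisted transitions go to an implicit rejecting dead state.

Track how much of `qqp` has been matched so far: state s0 is no progress, s3 is the absorbing accept state reached once `qqp` has occurred. Intermediate states record partial matches; on a mismatch, fall back to the longest reusable overlap.
With 4 states:
        p   q  
>  s0   s0  s1 
   s1   s0  s2 
   s2   s3  s2 
 * s3   s3  s3 
(> = start, * = accepting)

start=s0; accept=s3; s0-p>s0; s0-q>s1; s1-p>s0; s1-q>s2; s2-p>s3; s2-q>s2; s3-p>s3; s3-q>s3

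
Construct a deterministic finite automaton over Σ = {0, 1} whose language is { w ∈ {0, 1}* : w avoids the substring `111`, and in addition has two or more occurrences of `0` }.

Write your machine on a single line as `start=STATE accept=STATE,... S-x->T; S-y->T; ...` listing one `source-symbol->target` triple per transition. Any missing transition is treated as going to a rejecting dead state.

start=s0; accept=s3,s6,s7,s10,s11,s13; s0-0->s1; s0-1->s2; s1-0->s3; s1-1->s4; s2-0->s1; s2-1->s5; s3-0->s6; s3-1->s7; s4-0->s3; s4-1->s8; s5-0->s1; s5-1->s9; s6-0->s6; s6-1->s10; s7-0->s6; s7-1->s11; s8-0->s3; s8-1->s12; s9-0->s12; s9-1->s9; s10-0->s6; s10-1->s13; s11-0->s6; s11-1->s14; s12-0->s14; s12-1->s12; s13-0->s6; s13-1->s15; s14-0->s15; s14-1->s14; s15-0->s15; s15-1->s15

Run two small machines in parallel and take their product. The first has 4 states tracking partial matches of the forbidden pattern `111`; the second has 4 states tracking the count of `0`s, saturating at 3. A product state is a pair (one from each), accepting exactly when both do.
With 16 states:
          0    1  
>  s0     s1   s2 
   s1     s3   s4 
   s2     s1   s5 
 * s3     s6   s7 
   s4     s3   s8 
   s5     s1   s9 
 * s6     s6  s10 
 * s7     s6  s11 
   s8     s3  s12 
   s9    s12   s9 
 * s10    s6  s13 
 * s11    s6  s14 
   s12   s14  s12 
 * s13    s6  s15 
   s14   s15  s14 
   s15   s15  s15 
(> = start, * = accepting)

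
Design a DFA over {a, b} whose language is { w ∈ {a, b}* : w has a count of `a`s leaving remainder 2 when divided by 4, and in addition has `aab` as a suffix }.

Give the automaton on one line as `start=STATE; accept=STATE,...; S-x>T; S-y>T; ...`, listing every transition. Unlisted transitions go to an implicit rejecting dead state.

start=q0; accept=q5; q0-a>q1; q0-b>q0; q1-a>q2; q1-b>q3; q2-a>q4; q2-b>q5; q3-a>q6; q3-b>q3; q4-a>q7; q4-b>q8; q5-a>q9; q5-b>q10; q6-a>q4; q6-b>q10; q7-a>q11; q7-b>q12; q8-a>q13; q8-b>q14; q9-a>q7; q9-b>q14; q10-a>q9; q10-b>q10; q11-a>q2; q11-b>q15; q12-a>q1; q12-b>q0; q13-a>q11; q13-b>q0; q14-a>q13; q14-b>q14; q15-a>q6; q15-b>q3

Run two small machines in parallel and take their product. The first has 4 states tracking the count of `a`s modulo 4; the second has 4 states tracking how much of the suffix `aab` has currently been matched. A product state is a pair (one from each), accepting exactly when both do.
A 16-state machine:
          a    b  
>  q0     q1   q0 
   q1     q2   q3 
   q2     q4   q5 
   q3     q6   q3 
   q4     q7   q8 
 * q5     q9  q10 
   q6     q4  q10 
   q7    q11  q12 
   q8    q13  q14 
   q9     q7  q14 
   q10    q9  q10 
   q11    q2  q15 
   q12    q1   q0 
   q13   q11   q0 
   q14   q13  q14 
   q15    q6   q3 
(> = start, * = accepting)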